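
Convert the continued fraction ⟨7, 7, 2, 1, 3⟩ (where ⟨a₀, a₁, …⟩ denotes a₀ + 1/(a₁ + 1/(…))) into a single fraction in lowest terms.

578/81

Start with 3.
1 + 1/(3/1) = 1 + 1/3 = 4/3
2 + 1/(4/3) = 2 + 3/4 = 11/4
7 + 1/(11/4) = 7 + 4/11 = 81/11
7 + 1/(81/11) = 7 + 11/81 = 578/81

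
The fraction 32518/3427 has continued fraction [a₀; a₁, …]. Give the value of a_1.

32518 ÷ 3427 → quotient 9, remainder 1675
3427 ÷ 1675 → quotient 2, remainder 77

2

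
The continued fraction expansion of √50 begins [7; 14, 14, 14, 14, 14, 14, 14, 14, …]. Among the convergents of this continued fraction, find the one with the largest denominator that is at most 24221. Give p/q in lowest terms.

19601/2772

List convergents until the denominator exceeds the bound:
a_0 = 7: 7/1  (≤ bound)
a_1 = 14: 99/14  (≤ bound)
a_2 = 14: 1393/197  (≤ bound)
a_3 = 14: 19601/2772  (≤ bound)
a_4 = 14: 275807/39005  (> 24221, stop)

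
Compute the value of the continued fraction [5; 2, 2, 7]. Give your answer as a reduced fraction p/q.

200/37

a_0 = 5: 5/1
a_1 = 2: 11/2
a_2 = 2: 27/5
a_3 = 7: 200/37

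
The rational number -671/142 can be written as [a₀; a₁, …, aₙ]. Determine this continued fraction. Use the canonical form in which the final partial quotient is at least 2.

⌊-671/142⌋ = -5, remainder 39
⌊142/39⌋ = 3, remainder 25
⌊39/25⌋ = 1, remainder 14
⌊25/14⌋ = 1, remainder 11
⌊14/11⌋ = 1, remainder 3
⌊11/3⌋ = 3, remainder 2
⌊3/2⌋ = 1, remainder 1
⌊2/1⌋ = 2, remainder 0

[-5; 3, 1, 1, 1, 3, 1, 2]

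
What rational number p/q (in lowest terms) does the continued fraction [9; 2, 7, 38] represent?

5415/572

Use the convergent recurrence hₖ = aₖ·hₖ₋₁ + hₖ₋₂ (and likewise for the denominators kₖ):
a_0 = 9: 9/1
a_1 = 2: 19/2
a_2 = 7: 142/15
a_3 = 38: 5415/572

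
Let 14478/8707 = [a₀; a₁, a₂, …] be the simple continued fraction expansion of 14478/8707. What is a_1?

1

14478 ÷ 8707 → quotient 1, remainder 5771
8707 ÷ 5771 → quotient 1, remainder 2936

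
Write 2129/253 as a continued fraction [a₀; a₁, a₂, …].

[8; 2, 2, 2, 3, 1, 4]

2129 = 8·253 + 105, so a_0 = 8
253 = 2·105 + 43, so a_1 = 2
105 = 2·43 + 19, so a_2 = 2
43 = 2·19 + 5, so a_3 = 2
19 = 3·5 + 4, so a_4 = 3
5 = 1·4 + 1, so a_5 = 1
4 = 4·1 + 0, so a_6 = 4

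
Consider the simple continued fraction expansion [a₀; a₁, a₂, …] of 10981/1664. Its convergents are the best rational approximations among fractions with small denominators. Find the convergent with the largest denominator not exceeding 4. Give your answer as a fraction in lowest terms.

13/2

List convergents until the denominator exceeds the bound:
a_0 = 6: 6/1  (≤ bound)
a_1 = 1: 7/1  (≤ bound)
a_2 = 1: 13/2  (≤ bound)
a_3 = 2: 33/5  (> 4, stop)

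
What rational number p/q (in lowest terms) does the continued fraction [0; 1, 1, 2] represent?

Start with 2.
1 + 1/(2/1) = 1 + 1/2 = 3/2
1 + 1/(3/2) = 1 + 2/3 = 5/3
0 + 1/(5/3) = 0 + 3/5 = 3/5

3/5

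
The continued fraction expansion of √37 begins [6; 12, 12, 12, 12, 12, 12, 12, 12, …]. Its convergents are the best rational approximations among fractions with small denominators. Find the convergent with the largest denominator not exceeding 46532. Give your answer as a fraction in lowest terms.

List convergents until the denominator exceeds the bound:
a_0 = 6: 6/1  (≤ bound)
a_1 = 12: 73/12  (≤ bound)
a_2 = 12: 882/145  (≤ bound)
a_3 = 12: 10657/1752  (≤ bound)
a_4 = 12: 128766/21169  (≤ bound)
a_5 = 12: 1555849/255780  (> 46532, stop)

128766/21169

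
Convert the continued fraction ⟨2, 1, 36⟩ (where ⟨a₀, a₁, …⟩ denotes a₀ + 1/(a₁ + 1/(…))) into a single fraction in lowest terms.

110/37

Start with 36.
1 + 1/(36/1) = 1 + 1/36 = 37/36
2 + 1/(37/36) = 2 + 36/37 = 110/37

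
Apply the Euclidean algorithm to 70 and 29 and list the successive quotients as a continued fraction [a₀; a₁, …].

70 = 2·29 + 12, so a_0 = 2
29 = 2·12 + 5, so a_1 = 2
12 = 2·5 + 2, so a_2 = 2
5 = 2·2 + 1, so a_3 = 2
2 = 2·1 + 0, so a_4 = 2

[2; 2, 2, 2, 2]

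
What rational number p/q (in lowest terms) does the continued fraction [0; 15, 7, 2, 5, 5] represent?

425/6432

Start with 5.
5 + 1/(5/1) = 5 + 1/5 = 26/5
2 + 1/(26/5) = 2 + 5/26 = 57/26
7 + 1/(57/26) = 7 + 26/57 = 425/57
15 + 1/(425/57) = 15 + 57/425 = 6432/425
0 + 1/(6432/425) = 0 + 425/6432 = 425/6432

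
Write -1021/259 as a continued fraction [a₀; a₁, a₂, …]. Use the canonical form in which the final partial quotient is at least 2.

[-4; 17, 3, 1, 3]

-1021 ÷ 259 → quotient -4, remainder 15
259 ÷ 15 → quotient 17, remainder 4
15 ÷ 4 → quotient 3, remainder 3
4 ÷ 3 → quotient 1, remainder 1
3 ÷ 1 → quotient 3, remainder 0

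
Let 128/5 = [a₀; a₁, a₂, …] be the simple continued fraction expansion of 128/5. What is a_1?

Repeatedly divide and take the remainder:
128 ÷ 5 → quotient 25, remainder 3
5 ÷ 3 → quotient 1, remainder 2

1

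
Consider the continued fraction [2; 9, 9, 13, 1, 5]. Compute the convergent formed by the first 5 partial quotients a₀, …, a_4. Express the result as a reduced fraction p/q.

2441/1157

Start with 1.
13 + 1/(1/1) = 13 + 1/1 = 14/1
9 + 1/(14/1) = 9 + 1/14 = 127/14
9 + 1/(127/14) = 9 + 14/127 = 1157/127
2 + 1/(1157/127) = 2 + 127/1157 = 2441/1157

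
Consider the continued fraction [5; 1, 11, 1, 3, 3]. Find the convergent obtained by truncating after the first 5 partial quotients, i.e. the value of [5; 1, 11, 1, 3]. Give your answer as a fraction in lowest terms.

Collapse the nested fraction from the inside out:
Start with 3.
1 + 1/(3/1) = 1 + 1/3 = 4/3
11 + 1/(4/3) = 11 + 3/4 = 47/4
1 + 1/(47/4) = 1 + 4/47 = 51/47
5 + 1/(51/47) = 5 + 47/51 = 302/51

302/51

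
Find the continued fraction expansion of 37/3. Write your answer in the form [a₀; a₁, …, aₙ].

[12; 3]

Run the Euclidean algorithm, recording each quotient:
⌊37/3⌋ = 12, remainder 1
⌊3/1⌋ = 3, remainder 0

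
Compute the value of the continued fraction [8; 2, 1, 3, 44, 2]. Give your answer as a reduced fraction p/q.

Starting at the tail and folding back:
Start with 2.
44 + 1/(2/1) = 44 + 1/2 = 89/2
3 + 1/(89/2) = 3 + 2/89 = 269/89
1 + 1/(269/89) = 1 + 89/269 = 358/269
2 + 1/(358/269) = 2 + 269/358 = 985/358
8 + 1/(985/358) = 8 + 358/985 = 8238/985

8238/985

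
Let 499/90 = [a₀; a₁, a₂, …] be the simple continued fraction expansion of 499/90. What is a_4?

8

Run the Euclidean algorithm, recording each quotient:
499 ÷ 90 → quotient 5, remainder 49
90 ÷ 49 → quotient 1, remainder 41
49 ÷ 41 → quotient 1, remainder 8
41 ÷ 8 → quotient 5, remainder 1
8 ÷ 1 → quotient 8, remainder 0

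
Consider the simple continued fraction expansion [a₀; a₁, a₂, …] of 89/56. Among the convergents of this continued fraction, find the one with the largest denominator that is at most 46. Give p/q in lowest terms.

a_0 = 1: 1/1  (≤ bound)
a_1 = 1: 2/1  (≤ bound)
a_2 = 1: 3/2  (≤ bound)
a_3 = 2: 8/5  (≤ bound)
a_4 = 3: 27/17  (≤ bound)
a_5 = 3: 89/56  (> 46, stop)

27/17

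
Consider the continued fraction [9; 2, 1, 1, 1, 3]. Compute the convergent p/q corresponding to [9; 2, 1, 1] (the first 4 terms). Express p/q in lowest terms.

47/5

Start with 1.
1 + 1/(1/1) = 1 + 1/1 = 2/1
2 + 1/(2/1) = 2 + 1/2 = 5/2
9 + 1/(5/2) = 9 + 2/5 = 47/5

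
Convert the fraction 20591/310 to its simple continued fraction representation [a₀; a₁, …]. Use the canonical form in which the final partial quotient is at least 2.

20591 ÷ 310 → quotient 66, remainder 131
310 ÷ 131 → quotient 2, remainder 48
131 ÷ 48 → quotient 2, remainder 35
48 ÷ 35 → quotient 1, remainder 13
35 ÷ 13 → quotient 2, remainder 9
13 ÷ 9 → quotient 1, remainder 4
9 ÷ 4 → quotient 2, remainder 1
4 ÷ 1 → quotient 4, remainder 0

[66; 2, 2, 1, 2, 1, 2, 4]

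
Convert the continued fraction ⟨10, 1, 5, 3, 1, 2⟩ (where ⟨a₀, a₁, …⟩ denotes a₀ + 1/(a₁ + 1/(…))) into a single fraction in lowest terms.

748/69

Start with 2.
1 + 1/(2/1) = 1 + 1/2 = 3/2
3 + 1/(3/2) = 3 + 2/3 = 11/3
5 + 1/(11/3) = 5 + 3/11 = 58/11
1 + 1/(58/11) = 1 + 11/58 = 69/58
10 + 1/(69/58) = 10 + 58/69 = 748/69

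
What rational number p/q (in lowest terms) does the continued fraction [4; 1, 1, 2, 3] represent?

Use the convergent recurrence hₖ = aₖ·hₖ₋₁ + hₖ₋₂ (and likewise for the denominators kₖ):
a_0 = 4: 4/1
a_1 = 1: 5/1
a_2 = 1: 9/2
a_3 = 2: 23/5
a_4 = 3: 78/17

78/17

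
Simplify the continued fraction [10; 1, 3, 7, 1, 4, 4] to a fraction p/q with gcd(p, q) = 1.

7283/677

Start with 4.
4 + 1/(4/1) = 4 + 1/4 = 17/4
1 + 1/(17/4) = 1 + 4/17 = 21/17
7 + 1/(21/17) = 7 + 17/21 = 164/21
3 + 1/(164/21) = 3 + 21/164 = 513/164
1 + 1/(513/164) = 1 + 164/513 = 677/513
10 + 1/(677/513) = 10 + 513/677 = 7283/677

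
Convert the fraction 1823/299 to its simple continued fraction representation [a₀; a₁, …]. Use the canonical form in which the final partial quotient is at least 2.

⌊1823/299⌋ = 6, remainder 29
⌊299/29⌋ = 10, remainder 9
⌊29/9⌋ = 3, remainder 2
⌊9/2⌋ = 4, remainder 1
⌊2/1⌋ = 2, remainder 0

[6; 10, 3, 4, 2]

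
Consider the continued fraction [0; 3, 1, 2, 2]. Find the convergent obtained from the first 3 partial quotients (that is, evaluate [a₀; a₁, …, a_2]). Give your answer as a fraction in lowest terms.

Build up convergents one term at a time:
a_0 = 0: 0/1
a_1 = 3: 1/3
a_2 = 1: 1/4

1/4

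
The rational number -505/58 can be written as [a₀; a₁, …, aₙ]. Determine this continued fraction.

-505 = -9·58 + 17, so a_0 = -9
58 = 3·17 + 7, so a_1 = 3
17 = 2·7 + 3, so a_2 = 2
7 = 2·3 + 1, so a_3 = 2
3 = 3·1 + 0, so a_4 = 3

[-9; 3, 2, 2, 3]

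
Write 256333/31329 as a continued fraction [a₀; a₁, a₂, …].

Run the Euclidean algorithm, recording each quotient:
256333 ÷ 31329 → quotient 8, remainder 5701
31329 ÷ 5701 → quotient 5, remainder 2824
5701 ÷ 2824 → quotient 2, remainder 53
2824 ÷ 53 → quotient 53, remainder 15
53 ÷ 15 → quotient 3, remainder 8
15 ÷ 8 → quotient 1, remainder 7
8 ÷ 7 → quotient 1, remainder 1
7 ÷ 1 → quotient 7, remainder 0

[8; 5, 2, 53, 3, 1, 1, 7]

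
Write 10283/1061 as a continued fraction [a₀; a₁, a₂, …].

[9; 1, 2, 4, 11, 2, 3]

10283 ÷ 1061 → quotient 9, remainder 734
1061 ÷ 734 → quotient 1, remainder 327
734 ÷ 327 → quotient 2, remainder 80
327 ÷ 80 → quotient 4, remainder 7
80 ÷ 7 → quotient 11, remainder 3
7 ÷ 3 → quotient 2, remainder 1
3 ÷ 1 → quotient 3, remainder 0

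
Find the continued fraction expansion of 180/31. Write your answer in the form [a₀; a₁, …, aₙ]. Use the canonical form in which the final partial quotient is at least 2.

180 = 5·31 + 25, so a_0 = 5
31 = 1·25 + 6, so a_1 = 1
25 = 4·6 + 1, so a_2 = 4
6 = 6·1 + 0, so a_3 = 6

[5; 1, 4, 6]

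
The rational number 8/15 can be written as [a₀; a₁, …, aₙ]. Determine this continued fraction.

⌊8/15⌋ = 0, remainder 8
⌊15/8⌋ = 1, remainder 7
⌊8/7⌋ = 1, remainder 1
⌊7/1⌋ = 7, remainder 0

[0; 1, 1, 7]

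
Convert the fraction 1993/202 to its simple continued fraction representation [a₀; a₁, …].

Apply division with remainder until the remainder is 0:
⌊1993/202⌋ = 9, remainder 175
⌊202/175⌋ = 1, remainder 27
⌊175/27⌋ = 6, remainder 13
⌊27/13⌋ = 2, remainder 1
⌊13/1⌋ = 13, remainder 0

[9; 1, 6, 2, 13]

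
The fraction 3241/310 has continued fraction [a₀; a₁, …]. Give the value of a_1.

2

Repeatedly divide and take the remainder:
⌊3241/310⌋ = 10, remainder 141
⌊310/141⌋ = 2, remainder 28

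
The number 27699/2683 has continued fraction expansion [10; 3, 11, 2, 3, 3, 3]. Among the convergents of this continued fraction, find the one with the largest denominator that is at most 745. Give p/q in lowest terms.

List convergents until the denominator exceeds the bound:
a_0 = 10: 10/1  (≤ bound)
a_1 = 3: 31/3  (≤ bound)
a_2 = 11: 351/34  (≤ bound)
a_3 = 2: 733/71  (≤ bound)
a_4 = 3: 2550/247  (≤ bound)
a_5 = 3: 8383/812  (> 745, stop)

2550/247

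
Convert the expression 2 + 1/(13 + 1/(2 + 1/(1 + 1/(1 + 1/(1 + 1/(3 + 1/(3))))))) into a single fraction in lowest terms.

Start with 3.
3 + 1/(3/1) = 3 + 1/3 = 10/3
1 + 1/(10/3) = 1 + 3/10 = 13/10
1 + 1/(13/10) = 1 + 10/13 = 23/13
1 + 1/(23/13) = 1 + 13/23 = 36/23
2 + 1/(36/23) = 2 + 23/36 = 95/36
13 + 1/(95/36) = 13 + 36/95 = 1271/95
2 + 1/(1271/95) = 2 + 95/1271 = 2637/1271

2637/1271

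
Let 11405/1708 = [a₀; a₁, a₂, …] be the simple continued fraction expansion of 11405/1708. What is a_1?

1

⌊11405/1708⌋ = 6, remainder 1157
⌊1708/1157⌋ = 1, remainder 551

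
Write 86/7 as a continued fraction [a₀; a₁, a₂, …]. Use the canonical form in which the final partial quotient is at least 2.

Apply division with remainder until the remainder is 0:
86 = 12·7 + 2, so a_0 = 12
7 = 3·2 + 1, so a_1 = 3
2 = 2·1 + 0, so a_2 = 2

[12; 3, 2]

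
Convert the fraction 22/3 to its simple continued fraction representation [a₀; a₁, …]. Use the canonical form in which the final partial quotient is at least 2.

[7; 3]

Repeatedly divide and take the remainder:
22 = 7·3 + 1, so a_0 = 7
3 = 3·1 + 0, so a_1 = 3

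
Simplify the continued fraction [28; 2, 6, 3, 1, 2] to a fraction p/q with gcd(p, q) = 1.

4241/149

a_0 = 28: 28/1
a_1 = 2: 57/2
a_2 = 6: 370/13
a_3 = 3: 1167/41
a_4 = 1: 1537/54
a_5 = 2: 4241/149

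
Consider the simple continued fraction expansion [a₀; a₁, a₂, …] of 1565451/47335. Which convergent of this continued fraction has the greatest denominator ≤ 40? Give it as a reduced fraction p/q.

463/14

List convergents until the denominator exceeds the bound:
a_0 = 33: 33/1  (≤ bound)
a_1 = 13: 430/13  (≤ bound)
a_2 = 1: 463/14  (≤ bound)
a_3 = 15: 7375/223  (> 40, stop)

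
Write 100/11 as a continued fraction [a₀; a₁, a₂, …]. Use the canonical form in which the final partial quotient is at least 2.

[9; 11]

⌊100/11⌋ = 9, remainder 1
⌊11/1⌋ = 11, remainder 0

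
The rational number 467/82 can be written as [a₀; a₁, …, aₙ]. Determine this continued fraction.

[5; 1, 2, 3, 1, 1, 3]

Repeatedly divide and take the remainder:
467 ÷ 82 → quotient 5, remainder 57
82 ÷ 57 → quotient 1, remainder 25
57 ÷ 25 → quotient 2, remainder 7
25 ÷ 7 → quotient 3, remainder 4
7 ÷ 4 → quotient 1, remainder 3
4 ÷ 3 → quotient 1, remainder 1
3 ÷ 1 → quotient 3, remainder 0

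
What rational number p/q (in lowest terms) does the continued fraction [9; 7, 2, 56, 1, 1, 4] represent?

70309/7698

a_0 = 9: 9/1
a_1 = 7: 64/7
a_2 = 2: 137/15
a_3 = 56: 7736/847
a_4 = 1: 7873/862
a_5 = 1: 15609/1709
a_6 = 4: 70309/7698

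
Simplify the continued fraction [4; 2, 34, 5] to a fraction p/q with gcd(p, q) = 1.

1559/347

a_0 = 4: 4/1
a_1 = 2: 9/2
a_2 = 34: 310/69
a_3 = 5: 1559/347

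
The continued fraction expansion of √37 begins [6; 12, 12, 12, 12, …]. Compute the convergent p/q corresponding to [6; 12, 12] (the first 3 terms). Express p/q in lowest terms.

882/145

Start with 12.
12 + 1/(12/1) = 12 + 1/12 = 145/12
6 + 1/(145/12) = 6 + 12/145 = 882/145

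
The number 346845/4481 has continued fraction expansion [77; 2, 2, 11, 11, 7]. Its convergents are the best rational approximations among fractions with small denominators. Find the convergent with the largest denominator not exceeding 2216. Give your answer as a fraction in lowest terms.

48919/632

List convergents until the denominator exceeds the bound:
a_0 = 77: 77/1  (≤ bound)
a_1 = 2: 155/2  (≤ bound)
a_2 = 2: 387/5  (≤ bound)
a_3 = 11: 4412/57  (≤ bound)
a_4 = 11: 48919/632  (≤ bound)
a_5 = 7: 346845/4481  (> 2216, stop)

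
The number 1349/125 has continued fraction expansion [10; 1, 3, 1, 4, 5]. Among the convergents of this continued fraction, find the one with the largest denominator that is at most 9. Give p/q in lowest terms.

List convergents until the denominator exceeds the bound:
a_0 = 10: 10/1  (≤ bound)
a_1 = 1: 11/1  (≤ bound)
a_2 = 3: 43/4  (≤ bound)
a_3 = 1: 54/5  (≤ bound)
a_4 = 4: 259/24  (> 9, stop)

54/5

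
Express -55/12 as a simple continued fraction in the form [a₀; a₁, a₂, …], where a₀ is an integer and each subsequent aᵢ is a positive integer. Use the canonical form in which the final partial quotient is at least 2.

[-5; 2, 2, 2]

-55 ÷ 12 → quotient -5, remainder 5
12 ÷ 5 → quotient 2, remainder 2
5 ÷ 2 → quotient 2, remainder 1
2 ÷ 1 → quotient 2, remainder 0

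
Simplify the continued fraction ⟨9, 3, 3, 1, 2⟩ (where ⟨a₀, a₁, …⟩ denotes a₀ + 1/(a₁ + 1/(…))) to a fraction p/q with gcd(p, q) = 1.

335/36

a_0 = 9: 9/1
a_1 = 3: 28/3
a_2 = 3: 93/10
a_3 = 1: 121/13
a_4 = 2: 335/36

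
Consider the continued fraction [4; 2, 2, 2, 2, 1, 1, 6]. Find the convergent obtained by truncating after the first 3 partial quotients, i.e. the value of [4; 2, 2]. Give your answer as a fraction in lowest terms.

Start with 2.
2 + 1/(2/1) = 2 + 1/2 = 5/2
4 + 1/(5/2) = 4 + 2/5 = 22/5

22/5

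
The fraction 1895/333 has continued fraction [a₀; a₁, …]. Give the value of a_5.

2

Repeatedly divide and take the remainder:
1895 = 5·333 + 230, so a_0 = 5
333 = 1·230 + 103, so a_1 = 1
230 = 2·103 + 24, so a_2 = 2
103 = 4·24 + 7, so a_3 = 4
24 = 3·7 + 3, so a_4 = 3
7 = 2·3 + 1, so a_5 = 2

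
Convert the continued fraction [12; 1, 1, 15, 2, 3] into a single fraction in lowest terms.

a_0 = 12: 12/1
a_1 = 1: 13/1
a_2 = 1: 25/2
a_3 = 15: 388/31
a_4 = 2: 801/64
a_5 = 3: 2791/223

2791/223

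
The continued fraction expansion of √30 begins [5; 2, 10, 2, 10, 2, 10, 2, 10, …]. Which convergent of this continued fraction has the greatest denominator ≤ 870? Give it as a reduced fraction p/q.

2525/461

List convergents until the denominator exceeds the bound:
a_0 = 5: 5/1  (≤ bound)
a_1 = 2: 11/2  (≤ bound)
a_2 = 10: 115/21  (≤ bound)
a_3 = 2: 241/44  (≤ bound)
a_4 = 10: 2525/461  (≤ bound)
a_5 = 2: 5291/966  (> 870, stop)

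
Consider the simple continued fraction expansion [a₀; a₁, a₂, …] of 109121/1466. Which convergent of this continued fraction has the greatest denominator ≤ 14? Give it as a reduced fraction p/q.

List convergents until the denominator exceeds the bound:
a_0 = 74: 74/1  (≤ bound)
a_1 = 2: 149/2  (≤ bound)
a_2 = 3: 521/7  (≤ bound)
a_3 = 3: 1712/23  (> 14, stop)

521/7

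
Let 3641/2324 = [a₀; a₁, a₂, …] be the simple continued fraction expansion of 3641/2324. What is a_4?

4

3641 ÷ 2324 → quotient 1, remainder 1317
2324 ÷ 1317 → quotient 1, remainder 1007
1317 ÷ 1007 → quotient 1, remainder 310
1007 ÷ 310 → quotient 3, remainder 77
310 ÷ 77 → quotient 4, remainder 2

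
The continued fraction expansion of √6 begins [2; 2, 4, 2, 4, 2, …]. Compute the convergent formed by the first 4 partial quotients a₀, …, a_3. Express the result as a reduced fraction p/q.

49/20

Build up convergents one term at a time:
a_0 = 2: 2/1
a_1 = 2: 5/2
a_2 = 4: 22/9
a_3 = 2: 49/20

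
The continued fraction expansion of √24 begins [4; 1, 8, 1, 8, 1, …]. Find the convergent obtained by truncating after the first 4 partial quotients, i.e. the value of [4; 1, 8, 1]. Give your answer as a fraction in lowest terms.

Collapse the nested fraction from the inside out:
Start with 1.
8 + 1/(1/1) = 8 + 1/1 = 9/1
1 + 1/(9/1) = 1 + 1/9 = 10/9
4 + 1/(10/9) = 4 + 9/10 = 49/10

49/10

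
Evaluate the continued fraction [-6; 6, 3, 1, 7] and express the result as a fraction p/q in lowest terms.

Start with 7.
1 + 1/(7/1) = 1 + 1/7 = 8/7
3 + 1/(8/7) = 3 + 7/8 = 31/8
6 + 1/(31/8) = 6 + 8/31 = 194/31
-6 + 1/(194/31) = -6 + 31/194 = -1133/194

-1133/194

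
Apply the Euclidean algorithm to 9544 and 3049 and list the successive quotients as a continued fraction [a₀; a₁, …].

[3; 7, 1, 2, 7, 1, 15]

⌊9544/3049⌋ = 3, remainder 397
⌊3049/397⌋ = 7, remainder 270
⌊397/270⌋ = 1, remainder 127
⌊270/127⌋ = 2, remainder 16
⌊127/16⌋ = 7, remainder 15
⌊16/15⌋ = 1, remainder 1
⌊15/1⌋ = 15, remainder 0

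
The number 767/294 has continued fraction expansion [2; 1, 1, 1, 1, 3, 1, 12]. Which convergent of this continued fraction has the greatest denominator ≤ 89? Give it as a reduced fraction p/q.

60/23

List convergents until the denominator exceeds the bound:
a_0 = 2: 2/1  (≤ bound)
a_1 = 1: 3/1  (≤ bound)
a_2 = 1: 5/2  (≤ bound)
a_3 = 1: 8/3  (≤ bound)
a_4 = 1: 13/5  (≤ bound)
a_5 = 3: 47/18  (≤ bound)
a_6 = 1: 60/23  (≤ bound)
a_7 = 12: 767/294  (> 89, stop)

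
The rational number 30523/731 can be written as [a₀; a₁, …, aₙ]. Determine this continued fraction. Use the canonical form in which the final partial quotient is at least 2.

30523 ÷ 731 → quotient 41, remainder 552
731 ÷ 552 → quotient 1, remainder 179
552 ÷ 179 → quotient 3, remainder 15
179 ÷ 15 → quotient 11, remainder 14
15 ÷ 14 → quotient 1, remainder 1
14 ÷ 1 → quotient 14, remainder 0

[41; 1, 3, 11, 1, 14]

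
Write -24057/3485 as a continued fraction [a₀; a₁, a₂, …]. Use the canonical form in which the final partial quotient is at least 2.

Run the Euclidean algorithm, recording each quotient:
⌊-24057/3485⌋ = -7, remainder 338
⌊3485/338⌋ = 10, remainder 105
⌊338/105⌋ = 3, remainder 23
⌊105/23⌋ = 4, remainder 13
⌊23/13⌋ = 1, remainder 10
⌊13/10⌋ = 1, remainder 3
⌊10/3⌋ = 3, remainder 1
⌊3/1⌋ = 3, remainder 0

[-7; 10, 3, 4, 1, 1, 3, 3]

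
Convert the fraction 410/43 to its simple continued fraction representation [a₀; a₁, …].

[9; 1, 1, 6, 1, 2]

410 ÷ 43 → quotient 9, remainder 23
43 ÷ 23 → quotient 1, remainder 20
23 ÷ 20 → quotient 1, remainder 3
20 ÷ 3 → quotient 6, remainder 2
3 ÷ 2 → quotient 1, remainder 1
2 ÷ 1 → quotient 2, remainder 0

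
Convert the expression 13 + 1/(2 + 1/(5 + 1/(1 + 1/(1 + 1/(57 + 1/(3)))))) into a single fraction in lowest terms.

Use the convergent recurrence hₖ = aₖ·hₖ₋₁ + hₖ₋₂ (and likewise for the denominators kₖ):
a_0 = 13: 13/1
a_1 = 2: 27/2
a_2 = 5: 148/11
a_3 = 1: 175/13
a_4 = 1: 323/24
a_5 = 57: 18586/1381
a_6 = 3: 56081/4167

56081/4167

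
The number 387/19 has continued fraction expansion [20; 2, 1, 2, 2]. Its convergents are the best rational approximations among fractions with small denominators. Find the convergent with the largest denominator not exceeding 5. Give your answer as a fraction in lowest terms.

List convergents until the denominator exceeds the bound:
a_0 = 20: 20/1  (≤ bound)
a_1 = 2: 41/2  (≤ bound)
a_2 = 1: 61/3  (≤ bound)
a_3 = 2: 163/8  (> 5, stop)

61/3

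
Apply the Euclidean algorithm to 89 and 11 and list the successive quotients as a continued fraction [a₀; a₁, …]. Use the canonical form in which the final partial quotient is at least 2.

Apply division with remainder until the remainder is 0:
89 = 8·11 + 1, so a_0 = 8
11 = 11·1 + 0, so a_1 = 11

[8; 11]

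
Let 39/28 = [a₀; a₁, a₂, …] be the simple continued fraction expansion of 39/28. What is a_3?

39 ÷ 28 → quotient 1, remainder 11
28 ÷ 11 → quotient 2, remainder 6
11 ÷ 6 → quotient 1, remainder 5
6 ÷ 5 → quotient 1, remainder 1

1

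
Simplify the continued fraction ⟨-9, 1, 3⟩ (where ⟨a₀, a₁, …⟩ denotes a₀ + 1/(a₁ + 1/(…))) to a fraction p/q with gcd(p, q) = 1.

Compute successive convergents:
a_0 = -9: -9/1
a_1 = 1: -8/1
a_2 = 3: -33/4

-33/4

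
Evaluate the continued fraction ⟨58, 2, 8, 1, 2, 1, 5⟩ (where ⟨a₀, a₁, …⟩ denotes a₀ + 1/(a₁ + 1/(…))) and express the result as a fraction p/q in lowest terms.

24851/425

Start with 5.
1 + 1/(5/1) = 1 + 1/5 = 6/5
2 + 1/(6/5) = 2 + 5/6 = 17/6
1 + 1/(17/6) = 1 + 6/17 = 23/17
8 + 1/(23/17) = 8 + 17/23 = 201/23
2 + 1/(201/23) = 2 + 23/201 = 425/201
58 + 1/(425/201) = 58 + 201/425 = 24851/425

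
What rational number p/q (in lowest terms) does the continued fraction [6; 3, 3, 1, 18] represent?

Start with 18.
1 + 1/(18/1) = 1 + 1/18 = 19/18
3 + 1/(19/18) = 3 + 18/19 = 75/19
3 + 1/(75/19) = 3 + 19/75 = 244/75
6 + 1/(244/75) = 6 + 75/244 = 1539/244

1539/244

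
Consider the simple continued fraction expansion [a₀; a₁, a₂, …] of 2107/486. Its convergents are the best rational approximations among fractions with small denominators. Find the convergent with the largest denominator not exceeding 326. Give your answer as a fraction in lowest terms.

a_0 = 4: 4/1  (≤ bound)
a_1 = 2: 9/2  (≤ bound)
a_2 = 1: 13/3  (≤ bound)
a_3 = 53: 698/161  (≤ bound)
a_4 = 3: 2107/486  (> 326, stop)

698/161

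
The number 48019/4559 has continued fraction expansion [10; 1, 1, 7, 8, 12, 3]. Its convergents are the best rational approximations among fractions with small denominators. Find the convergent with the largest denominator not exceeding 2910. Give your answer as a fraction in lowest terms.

15578/1479

a_0 = 10: 10/1  (≤ bound)
a_1 = 1: 11/1  (≤ bound)
a_2 = 1: 21/2  (≤ bound)
a_3 = 7: 158/15  (≤ bound)
a_4 = 8: 1285/122  (≤ bound)
a_5 = 12: 15578/1479  (≤ bound)
a_6 = 3: 48019/4559  (> 2910, stop)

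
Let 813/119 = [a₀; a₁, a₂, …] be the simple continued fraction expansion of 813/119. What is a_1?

1

813 = 6·119 + 99, so a_0 = 6
119 = 1·99 + 20, so a_1 = 1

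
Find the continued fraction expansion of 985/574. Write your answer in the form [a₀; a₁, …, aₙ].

Apply division with remainder until the remainder is 0:
985 = 1·574 + 411, so a_0 = 1
574 = 1·411 + 163, so a_1 = 1
411 = 2·163 + 85, so a_2 = 2
163 = 1·85 + 78, so a_3 = 1
85 = 1·78 + 7, so a_4 = 1
78 = 11·7 + 1, so a_5 = 11
7 = 7·1 + 0, so a_6 = 7

[1; 1, 2, 1, 1, 11, 7]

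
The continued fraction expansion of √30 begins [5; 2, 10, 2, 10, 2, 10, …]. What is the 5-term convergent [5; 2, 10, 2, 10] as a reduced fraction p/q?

Start with 10.
2 + 1/(10/1) = 2 + 1/10 = 21/10
10 + 1/(21/10) = 10 + 10/21 = 220/21
2 + 1/(220/21) = 2 + 21/220 = 461/220
5 + 1/(461/220) = 5 + 220/461 = 2525/461

2525/461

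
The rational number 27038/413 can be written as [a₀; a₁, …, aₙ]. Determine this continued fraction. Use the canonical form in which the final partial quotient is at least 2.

[65; 2, 7, 6, 1, 3]

27038 = 65·413 + 193, so a_0 = 65
413 = 2·193 + 27, so a_1 = 2
193 = 7·27 + 4, so a_2 = 7
27 = 6·4 + 3, so a_3 = 6
4 = 1·3 + 1, so a_4 = 1
3 = 3·1 + 0, so a_5 = 3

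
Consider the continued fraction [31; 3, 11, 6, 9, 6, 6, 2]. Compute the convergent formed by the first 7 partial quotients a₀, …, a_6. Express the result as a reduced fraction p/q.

2237481/71431

a_0 = 31: 31/1
a_1 = 3: 94/3
a_2 = 11: 1065/34
a_3 = 6: 6484/207
a_4 = 9: 59421/1897
a_5 = 6: 363010/11589
a_6 = 6: 2237481/71431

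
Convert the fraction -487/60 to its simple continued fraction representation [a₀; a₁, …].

-487 = -9·60 + 53, so a_0 = -9
60 = 1·53 + 7, so a_1 = 1
53 = 7·7 + 4, so a_2 = 7
7 = 1·4 + 3, so a_3 = 1
4 = 1·3 + 1, so a_4 = 1
3 = 3·1 + 0, so a_5 = 3

[-9; 1, 7, 1, 1, 3]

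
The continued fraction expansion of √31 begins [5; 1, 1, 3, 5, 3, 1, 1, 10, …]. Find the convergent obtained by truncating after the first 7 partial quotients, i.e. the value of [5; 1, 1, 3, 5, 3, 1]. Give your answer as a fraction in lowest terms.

863/155

a_0 = 5: 5/1
a_1 = 1: 6/1
a_2 = 1: 11/2
a_3 = 3: 39/7
a_4 = 5: 206/37
a_5 = 3: 657/118
a_6 = 1: 863/155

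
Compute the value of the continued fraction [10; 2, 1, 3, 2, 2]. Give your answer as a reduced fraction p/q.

632/61

Start with 2.
2 + 1/(2/1) = 2 + 1/2 = 5/2
3 + 1/(5/2) = 3 + 2/5 = 17/5
1 + 1/(17/5) = 1 + 5/17 = 22/17
2 + 1/(22/17) = 2 + 17/22 = 61/22
10 + 1/(61/22) = 10 + 22/61 = 632/61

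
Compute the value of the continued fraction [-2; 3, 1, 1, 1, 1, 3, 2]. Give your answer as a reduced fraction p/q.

Starting at the tail and folding back:
Start with 2.
3 + 1/(2/1) = 3 + 1/2 = 7/2
1 + 1/(7/2) = 1 + 2/7 = 9/7
1 + 1/(9/7) = 1 + 7/9 = 16/9
1 + 1/(16/9) = 1 + 9/16 = 25/16
1 + 1/(25/16) = 1 + 16/25 = 41/25
3 + 1/(41/25) = 3 + 25/41 = 148/41
-2 + 1/(148/41) = -2 + 41/148 = -255/148

-255/148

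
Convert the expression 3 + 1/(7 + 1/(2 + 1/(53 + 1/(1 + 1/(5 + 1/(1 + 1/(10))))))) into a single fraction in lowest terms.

194043/61927

a_0 = 3: 3/1
a_1 = 7: 22/7
a_2 = 2: 47/15
a_3 = 53: 2513/802
a_4 = 1: 2560/817
a_5 = 5: 15313/4887
a_6 = 1: 17873/5704
a_7 = 10: 194043/61927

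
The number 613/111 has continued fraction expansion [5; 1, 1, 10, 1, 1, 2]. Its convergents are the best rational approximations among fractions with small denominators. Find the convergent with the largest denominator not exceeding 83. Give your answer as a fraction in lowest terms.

List convergents until the denominator exceeds the bound:
a_0 = 5: 5/1  (≤ bound)
a_1 = 1: 6/1  (≤ bound)
a_2 = 1: 11/2  (≤ bound)
a_3 = 10: 116/21  (≤ bound)
a_4 = 1: 127/23  (≤ bound)
a_5 = 1: 243/44  (≤ bound)
a_6 = 2: 613/111  (> 83, stop)

243/44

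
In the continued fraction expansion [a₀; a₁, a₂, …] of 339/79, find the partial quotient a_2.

2

Repeatedly divide and take the remainder:
⌊339/79⌋ = 4, remainder 23
⌊79/23⌋ = 3, remainder 10
⌊23/10⌋ = 2, remainder 3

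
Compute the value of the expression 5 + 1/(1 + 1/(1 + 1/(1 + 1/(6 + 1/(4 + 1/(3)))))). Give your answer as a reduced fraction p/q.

1520/269

Start with 3.
4 + 1/(3/1) = 4 + 1/3 = 13/3
6 + 1/(13/3) = 6 + 3/13 = 81/13
1 + 1/(81/13) = 1 + 13/81 = 94/81
1 + 1/(94/81) = 1 + 81/94 = 175/94
1 + 1/(175/94) = 1 + 94/175 = 269/175
5 + 1/(269/175) = 5 + 175/269 = 1520/269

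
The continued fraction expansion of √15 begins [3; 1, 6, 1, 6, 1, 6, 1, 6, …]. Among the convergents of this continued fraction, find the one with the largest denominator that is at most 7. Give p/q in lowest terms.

27/7

a_0 = 3: 3/1  (≤ bound)
a_1 = 1: 4/1  (≤ bound)
a_2 = 6: 27/7  (≤ bound)
a_3 = 1: 31/8  (> 7, stop)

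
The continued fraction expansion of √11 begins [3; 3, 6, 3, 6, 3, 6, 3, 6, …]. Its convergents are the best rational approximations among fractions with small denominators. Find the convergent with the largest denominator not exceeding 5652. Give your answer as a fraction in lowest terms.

a_0 = 3: 3/1  (≤ bound)
a_1 = 3: 10/3  (≤ bound)
a_2 = 6: 63/19  (≤ bound)
a_3 = 3: 199/60  (≤ bound)
a_4 = 6: 1257/379  (≤ bound)
a_5 = 3: 3970/1197  (≤ bound)
a_6 = 6: 25077/7561  (> 5652, stop)

3970/1197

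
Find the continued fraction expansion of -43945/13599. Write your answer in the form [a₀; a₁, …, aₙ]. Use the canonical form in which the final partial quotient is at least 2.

-43945 = -4·13599 + 10451, so a_0 = -4
13599 = 1·10451 + 3148, so a_1 = 1
10451 = 3·3148 + 1007, so a_2 = 3
3148 = 3·1007 + 127, so a_3 = 3
1007 = 7·127 + 118, so a_4 = 7
127 = 1·118 + 9, so a_5 = 1
118 = 13·9 + 1, so a_6 = 13
9 = 9·1 + 0, so a_7 = 9

[-4; 1, 3, 3, 7, 1, 13, 9]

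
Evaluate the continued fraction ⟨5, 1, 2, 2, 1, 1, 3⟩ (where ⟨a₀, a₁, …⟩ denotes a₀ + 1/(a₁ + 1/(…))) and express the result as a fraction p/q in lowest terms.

Work from the innermost term outward:
Start with 3.
1 + 1/(3/1) = 1 + 1/3 = 4/3
1 + 1/(4/3) = 1 + 3/4 = 7/4
2 + 1/(7/4) = 2 + 4/7 = 18/7
2 + 1/(18/7) = 2 + 7/18 = 43/18
1 + 1/(43/18) = 1 + 18/43 = 61/43
5 + 1/(61/43) = 5 + 43/61 = 348/61

348/61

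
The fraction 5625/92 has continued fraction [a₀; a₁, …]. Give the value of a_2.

13

Run the Euclidean algorithm, recording each quotient:
⌊5625/92⌋ = 61, remainder 13
⌊92/13⌋ = 7, remainder 1
⌊13/1⌋ = 13, remainder 0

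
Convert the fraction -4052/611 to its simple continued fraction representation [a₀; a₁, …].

Apply division with remainder until the remainder is 0:
-4052 = -7·611 + 225, so a_0 = -7
611 = 2·225 + 161, so a_1 = 2
225 = 1·161 + 64, so a_2 = 1
161 = 2·64 + 33, so a_3 = 2
64 = 1·33 + 31, so a_4 = 1
33 = 1·31 + 2, so a_5 = 1
31 = 15·2 + 1, so a_6 = 15
2 = 2·1 + 0, so a_7 = 2

[-7; 2, 1, 2, 1, 1, 15, 2]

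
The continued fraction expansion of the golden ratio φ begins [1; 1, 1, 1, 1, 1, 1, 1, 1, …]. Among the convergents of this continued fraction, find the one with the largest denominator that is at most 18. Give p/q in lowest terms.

List convergents until the denominator exceeds the bound:
a_0 = 1: 1/1  (≤ bound)
a_1 = 1: 2/1  (≤ bound)
a_2 = 1: 3/2  (≤ bound)
a_3 = 1: 5/3  (≤ bound)
a_4 = 1: 8/5  (≤ bound)
a_5 = 1: 13/8  (≤ bound)
a_6 = 1: 21/13  (≤ bound)
a_7 = 1: 34/21  (> 18, stop)

21/13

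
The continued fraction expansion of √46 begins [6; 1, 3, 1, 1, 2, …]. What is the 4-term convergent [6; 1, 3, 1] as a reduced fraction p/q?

a_0 = 6: 6/1
a_1 = 1: 7/1
a_2 = 3: 27/4
a_3 = 1: 34/5

34/5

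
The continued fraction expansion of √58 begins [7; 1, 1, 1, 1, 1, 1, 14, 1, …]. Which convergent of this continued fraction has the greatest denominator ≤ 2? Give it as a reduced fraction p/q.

a_0 = 7: 7/1  (≤ bound)
a_1 = 1: 8/1  (≤ bound)
a_2 = 1: 15/2  (≤ bound)
a_3 = 1: 23/3  (> 2, stop)

15/2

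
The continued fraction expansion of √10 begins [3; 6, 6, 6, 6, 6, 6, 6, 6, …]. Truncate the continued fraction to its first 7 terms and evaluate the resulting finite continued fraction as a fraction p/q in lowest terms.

Starting at the tail and folding back:
Start with 6.
6 + 1/(6/1) = 6 + 1/6 = 37/6
6 + 1/(37/6) = 6 + 6/37 = 228/37
6 + 1/(228/37) = 6 + 37/228 = 1405/228
6 + 1/(1405/228) = 6 + 228/1405 = 8658/1405
6 + 1/(8658/1405) = 6 + 1405/8658 = 53353/8658
3 + 1/(53353/8658) = 3 + 8658/53353 = 168717/53353

168717/53353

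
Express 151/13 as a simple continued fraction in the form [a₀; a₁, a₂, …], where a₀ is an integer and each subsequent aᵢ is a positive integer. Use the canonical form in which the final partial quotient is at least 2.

Repeatedly divide and take the remainder:
151 ÷ 13 → quotient 11, remainder 8
13 ÷ 8 → quotient 1, remainder 5
8 ÷ 5 → quotient 1, remainder 3
5 ÷ 3 → quotient 1, remainder 2
3 ÷ 2 → quotient 1, remainder 1
2 ÷ 1 → quotient 2, remainder 0

[11; 1, 1, 1, 1, 2]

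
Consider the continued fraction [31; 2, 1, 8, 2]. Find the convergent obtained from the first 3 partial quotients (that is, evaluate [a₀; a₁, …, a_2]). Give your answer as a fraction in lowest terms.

94/3

Build up convergents one term at a time:
a_0 = 31: 31/1
a_1 = 2: 63/2
a_2 = 1: 94/3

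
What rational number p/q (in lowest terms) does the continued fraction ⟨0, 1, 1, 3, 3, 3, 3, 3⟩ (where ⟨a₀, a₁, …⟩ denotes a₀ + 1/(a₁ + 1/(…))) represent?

469/829

Start with 3.
3 + 1/(3/1) = 3 + 1/3 = 10/3
3 + 1/(10/3) = 3 + 3/10 = 33/10
3 + 1/(33/10) = 3 + 10/33 = 109/33
3 + 1/(109/33) = 3 + 33/109 = 360/109
1 + 1/(360/109) = 1 + 109/360 = 469/360
1 + 1/(469/360) = 1 + 360/469 = 829/469
0 + 1/(829/469) = 0 + 469/829 = 469/829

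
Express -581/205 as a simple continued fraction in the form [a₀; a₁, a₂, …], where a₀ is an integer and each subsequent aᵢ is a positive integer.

[-3; 6, 34]

Repeatedly divide and take the remainder:
-581 ÷ 205 → quotient -3, remainder 34
205 ÷ 34 → quotient 6, remainder 1
34 ÷ 1 → quotient 34, remainder 0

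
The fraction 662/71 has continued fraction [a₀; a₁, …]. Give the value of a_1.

3

⌊662/71⌋ = 9, remainder 23
⌊71/23⌋ = 3, remainder 2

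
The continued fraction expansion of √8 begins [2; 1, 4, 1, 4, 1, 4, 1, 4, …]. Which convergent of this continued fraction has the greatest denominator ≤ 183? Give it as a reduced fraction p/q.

478/169

a_0 = 2: 2/1  (≤ bound)
a_1 = 1: 3/1  (≤ bound)
a_2 = 4: 14/5  (≤ bound)
a_3 = 1: 17/6  (≤ bound)
a_4 = 4: 82/29  (≤ bound)
a_5 = 1: 99/35  (≤ bound)
a_6 = 4: 478/169  (≤ bound)
a_7 = 1: 577/204  (> 183, stop)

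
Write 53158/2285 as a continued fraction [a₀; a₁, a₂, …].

[23; 3, 1, 3, 1, 2, 1, 31]

53158 = 23·2285 + 603, so a_0 = 23
2285 = 3·603 + 476, so a_1 = 3
603 = 1·476 + 127, so a_2 = 1
476 = 3·127 + 95, so a_3 = 3
127 = 1·95 + 32, so a_4 = 1
95 = 2·32 + 31, so a_5 = 2
32 = 1·31 + 1, so a_6 = 1
31 = 31·1 + 0, so a_7 = 31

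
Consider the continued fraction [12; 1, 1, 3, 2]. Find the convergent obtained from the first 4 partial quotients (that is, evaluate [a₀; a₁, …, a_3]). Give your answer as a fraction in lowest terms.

Build up convergents one term at a time:
a_0 = 12: 12/1
a_1 = 1: 13/1
a_2 = 1: 25/2
a_3 = 3: 88/7

88/7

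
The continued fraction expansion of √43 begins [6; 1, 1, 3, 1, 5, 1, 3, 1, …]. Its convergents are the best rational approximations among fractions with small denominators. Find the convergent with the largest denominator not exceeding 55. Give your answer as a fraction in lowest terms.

List convergents until the denominator exceeds the bound:
a_0 = 6: 6/1  (≤ bound)
a_1 = 1: 7/1  (≤ bound)
a_2 = 1: 13/2  (≤ bound)
a_3 = 3: 46/7  (≤ bound)
a_4 = 1: 59/9  (≤ bound)
a_5 = 5: 341/52  (≤ bound)
a_6 = 1: 400/61  (> 55, stop)

341/52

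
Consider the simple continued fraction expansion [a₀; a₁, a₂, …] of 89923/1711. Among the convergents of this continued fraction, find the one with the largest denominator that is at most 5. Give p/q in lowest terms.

List convergents until the denominator exceeds the bound:
a_0 = 52: 52/1  (≤ bound)
a_1 = 1: 53/1  (≤ bound)
a_2 = 1: 105/2  (≤ bound)
a_3 = 3: 368/7  (> 5, stop)

105/2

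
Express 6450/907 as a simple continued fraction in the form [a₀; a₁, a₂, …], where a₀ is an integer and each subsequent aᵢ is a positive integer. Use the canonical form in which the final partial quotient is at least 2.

⌊6450/907⌋ = 7, remainder 101
⌊907/101⌋ = 8, remainder 99
⌊101/99⌋ = 1, remainder 2
⌊99/2⌋ = 49, remainder 1
⌊2/1⌋ = 2, remainder 0

[7; 8, 1, 49, 2]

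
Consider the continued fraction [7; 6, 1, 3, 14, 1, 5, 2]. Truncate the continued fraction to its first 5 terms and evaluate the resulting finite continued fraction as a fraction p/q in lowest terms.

2752/385

a_0 = 7: 7/1
a_1 = 6: 43/6
a_2 = 1: 50/7
a_3 = 3: 193/27
a_4 = 14: 2752/385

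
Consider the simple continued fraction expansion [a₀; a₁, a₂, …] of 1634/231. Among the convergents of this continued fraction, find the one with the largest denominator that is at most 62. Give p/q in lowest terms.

a_0 = 7: 7/1  (≤ bound)
a_1 = 13: 92/13  (≤ bound)
a_2 = 1: 99/14  (≤ bound)
a_3 = 1: 191/27  (≤ bound)
a_4 = 2: 481/68  (> 62, stop)

191/27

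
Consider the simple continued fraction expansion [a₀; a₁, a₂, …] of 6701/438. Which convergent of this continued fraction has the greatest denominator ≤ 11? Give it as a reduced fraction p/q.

153/10

List convergents until the denominator exceeds the bound:
a_0 = 15: 15/1  (≤ bound)
a_1 = 3: 46/3  (≤ bound)
a_2 = 2: 107/7  (≤ bound)
a_3 = 1: 153/10  (≤ bound)
a_4 = 10: 1637/107  (> 11, stop)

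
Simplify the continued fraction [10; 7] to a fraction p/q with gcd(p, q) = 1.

a_0 = 10: 10/1
a_1 = 7: 71/7

71/7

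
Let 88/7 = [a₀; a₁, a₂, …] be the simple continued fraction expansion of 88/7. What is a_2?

88 = 12·7 + 4, so a_0 = 12
7 = 1·4 + 3, so a_1 = 1
4 = 1·3 + 1, so a_2 = 1

1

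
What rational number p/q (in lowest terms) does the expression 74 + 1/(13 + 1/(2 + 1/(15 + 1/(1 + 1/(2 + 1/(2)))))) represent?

a_0 = 74: 74/1
a_1 = 13: 963/13
a_2 = 2: 2000/27
a_3 = 15: 30963/418
a_4 = 1: 32963/445
a_5 = 2: 96889/1308
a_6 = 2: 226741/3061

226741/3061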